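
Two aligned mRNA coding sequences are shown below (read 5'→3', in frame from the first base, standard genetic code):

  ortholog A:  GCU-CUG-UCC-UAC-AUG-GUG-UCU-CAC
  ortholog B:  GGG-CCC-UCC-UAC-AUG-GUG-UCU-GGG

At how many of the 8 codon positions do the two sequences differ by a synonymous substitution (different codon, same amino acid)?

Codon 1: GCU Ala / GGG Gly — nonsynonymous.
Codon 2: CUG Leu / CCC Pro — nonsynonymous.
Codon 3: UCC Ser / UCC Ser — identical.
Codon 4: UAC Tyr / UAC Tyr — identical.
Codon 5: AUG Met / AUG Met — identical.
Codon 6: GUG Val / GUG Val — identical.
Codon 7: UCU Ser / UCU Ser — identical.
Codon 8: CAC His / GGG Gly — nonsynonymous.
Synonymous differences: 0.

0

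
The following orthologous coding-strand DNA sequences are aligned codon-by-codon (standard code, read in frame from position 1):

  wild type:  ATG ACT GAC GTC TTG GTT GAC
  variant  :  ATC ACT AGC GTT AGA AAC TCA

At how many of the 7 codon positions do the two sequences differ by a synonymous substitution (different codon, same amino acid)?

Codon 1: ATG Met / ATC Ile — nonsynonymous.
Codon 2: ACT Thr / ACT Thr — identical.
Codon 3: GAC Asp / AGC Ser — nonsynonymous.
Codon 4: GTC Val / GTT Val — synonymous.
Codon 5: TTG Leu / AGA Arg — nonsynonymous.
Codon 6: GTT Val / AAC Asn — nonsynonymous.
Codon 7: GAC Asp / TCA Ser — nonsynonymous.
Synonymous differences: 1.

1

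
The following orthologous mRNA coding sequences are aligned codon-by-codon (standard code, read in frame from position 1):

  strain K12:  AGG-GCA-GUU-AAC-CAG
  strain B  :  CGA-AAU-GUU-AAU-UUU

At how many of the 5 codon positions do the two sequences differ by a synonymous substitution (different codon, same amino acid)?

Codon 1: AGG Arg / CGA Arg — synonymous.
Codon 2: GCA Ala / AAU Asn — nonsynonymous.
Codon 3: GUU Val / GUU Val — identical.
Codon 4: AAC Asn / AAU Asn — synonymous.
Codon 5: CAG Gln / UUU Phe — nonsynonymous.
Synonymous differences: 2.

2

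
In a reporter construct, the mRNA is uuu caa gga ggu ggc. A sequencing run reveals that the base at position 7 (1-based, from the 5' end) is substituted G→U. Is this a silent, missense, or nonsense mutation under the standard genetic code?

Position 7 falls in codon 3: GGA → Gly.
After the substitution the codon is UGA → Stop.
The new codon is a stop codon, so this is a nonsense mutation.

nonsense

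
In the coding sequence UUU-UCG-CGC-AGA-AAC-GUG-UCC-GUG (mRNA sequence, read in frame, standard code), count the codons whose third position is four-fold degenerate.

Codon 1 UUU (Phe): third position 2-fold.
Codon 2 UCG (Ser): third position 4-fold.
Codon 3 CGC (Arg): third position 4-fold.
Codon 4 AGA (Arg): third position 2-fold.
Codon 5 AAC (Asn): third position 2-fold.
Codon 6 GUG (Val): third position 4-fold.
Codon 7 UCC (Ser): third position 4-fold.
Codon 8 GUG (Val): third position 4-fold.
Four-fold degenerate third positions: 5.

5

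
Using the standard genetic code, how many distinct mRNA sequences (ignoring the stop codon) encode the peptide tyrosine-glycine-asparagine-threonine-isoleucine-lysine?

Tyr: 2 codons.
Gly: 4 codons.
Asn: 2 codons.
Thr: 4 codons.
Ile: 3 codons.
Lys: 2 codons.
2 × 4 × 2 × 4 × 3 × 2 = 384.

384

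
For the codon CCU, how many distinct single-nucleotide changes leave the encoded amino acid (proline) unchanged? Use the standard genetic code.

Position 1: none → 0 synonymous.
Position 2: none → 0 synonymous.
Position 3: CCC, CCA, CCG → 3 synonymous.
Total: 0 + 0 + 3 = 3.

3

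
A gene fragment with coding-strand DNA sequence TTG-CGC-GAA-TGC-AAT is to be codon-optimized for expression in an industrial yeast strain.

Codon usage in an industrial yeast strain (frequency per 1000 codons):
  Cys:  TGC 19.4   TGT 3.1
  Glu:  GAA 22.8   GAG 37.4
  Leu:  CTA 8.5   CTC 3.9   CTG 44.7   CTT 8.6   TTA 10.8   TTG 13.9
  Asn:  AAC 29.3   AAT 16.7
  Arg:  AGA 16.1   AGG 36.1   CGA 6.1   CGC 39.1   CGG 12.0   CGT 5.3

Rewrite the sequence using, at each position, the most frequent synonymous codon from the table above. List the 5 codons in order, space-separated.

Codon 1 (Leu): best is CTG at 44.7.
Codon 2 (Arg): best is CGC at 39.1.
Codon 3 (Glu): best is GAG at 37.4.
Codon 4 (Cys): best is TGC at 19.4.
Codon 5 (Asn): best is AAC at 29.3.

CTG CGC GAG TGC AAC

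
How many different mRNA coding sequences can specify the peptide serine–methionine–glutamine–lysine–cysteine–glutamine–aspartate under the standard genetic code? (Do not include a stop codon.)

192

Ser: 6 codons.
Met: 1 codon.
Gln: 2 codons.
Lys: 2 codons.
Cys: 2 codons.
Gln: 2 codons.
Asp: 2 codons.
6 × 1 × 2 × 2 × 2 × 2 × 2 = 192.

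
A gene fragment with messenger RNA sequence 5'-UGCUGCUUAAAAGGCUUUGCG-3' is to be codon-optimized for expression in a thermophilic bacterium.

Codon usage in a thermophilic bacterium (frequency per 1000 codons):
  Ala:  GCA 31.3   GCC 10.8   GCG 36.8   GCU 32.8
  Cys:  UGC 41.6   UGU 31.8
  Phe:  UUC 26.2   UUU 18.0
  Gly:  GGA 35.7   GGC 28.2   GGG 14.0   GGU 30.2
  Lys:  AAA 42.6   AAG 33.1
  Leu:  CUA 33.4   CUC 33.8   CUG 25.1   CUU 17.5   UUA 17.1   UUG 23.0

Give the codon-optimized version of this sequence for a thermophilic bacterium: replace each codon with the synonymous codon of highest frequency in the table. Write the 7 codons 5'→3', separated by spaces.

UGC UGC CUC AAA GGA UUC GCG

Codon 1 (Cys): best is UGC at 41.6.
Codon 2 (Cys): best is UGC at 41.6.
Codon 3 (Leu): best is CUC at 33.8.
Codon 4 (Lys): best is AAA at 42.6.
Codon 5 (Gly): best is GGA at 35.7.
Codon 6 (Phe): best is UUC at 26.2.
Codon 7 (Ala): best is GCG at 36.8.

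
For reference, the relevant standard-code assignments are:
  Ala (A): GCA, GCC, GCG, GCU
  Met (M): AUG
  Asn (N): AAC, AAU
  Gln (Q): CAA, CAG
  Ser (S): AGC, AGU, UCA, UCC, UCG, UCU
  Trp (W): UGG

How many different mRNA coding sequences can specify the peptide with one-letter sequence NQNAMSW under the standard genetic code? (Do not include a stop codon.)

Asn: 2 codons.
Gln: 2 codons.
Asn: 2 codons.
Ala: 4 codons.
Met: 1 codon.
Ser: 6 codons.
Trp: 1 codon.
2 × 2 × 2 × 4 × 1 × 6 × 1 = 192.

192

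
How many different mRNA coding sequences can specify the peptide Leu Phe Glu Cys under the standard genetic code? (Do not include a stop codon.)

48

Leu: 6 codons.
Phe: 2 codons.
Glu: 2 codons.
Cys: 2 codons.
6 × 2 × 2 × 2 = 48.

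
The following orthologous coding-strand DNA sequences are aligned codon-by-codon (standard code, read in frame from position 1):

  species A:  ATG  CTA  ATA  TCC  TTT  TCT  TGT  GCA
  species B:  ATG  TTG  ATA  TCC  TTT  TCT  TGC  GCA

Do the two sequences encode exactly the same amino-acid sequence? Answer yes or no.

Codon 1: ATG Met / ATG Met — identical.
Codon 2: CTA Leu / TTG Leu — synonymous.
Codon 3: ATA Ile / ATA Ile — identical.
Codon 4: TCC Ser / TCC Ser — identical.
Codon 5: TTT Phe / TTT Phe — identical.
Codon 6: TCT Ser / TCT Ser — identical.
Codon 7: TGT Cys / TGC Cys — synonymous.
Codon 8: GCA Ala / GCA Ala — identical.
Nonsynonymous differences: 0 → same protein.

yes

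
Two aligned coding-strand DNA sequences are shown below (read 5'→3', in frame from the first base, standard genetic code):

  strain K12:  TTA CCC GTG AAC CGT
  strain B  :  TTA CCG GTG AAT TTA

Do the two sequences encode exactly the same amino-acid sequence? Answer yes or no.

no

Codon 1: TTA Leu / TTA Leu — identical.
Codon 2: CCC Pro / CCG Pro — synonymous.
Codon 3: GTG Val / GTG Val — identical.
Codon 4: AAC Asn / AAT Asn — synonymous.
Codon 5: CGT Arg / TTA Leu — nonsynonymous.
Nonsynonymous differences: 1 → different protein.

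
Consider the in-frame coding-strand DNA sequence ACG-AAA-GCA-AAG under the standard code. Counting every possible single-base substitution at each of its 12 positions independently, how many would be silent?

8

Codon 1 (ACG, Thr): 3 synonymous substitutions.
Codon 2 (AAA, Lys): 1 synonymous substitution.
Codon 3 (GCA, Ala): 3 synonymous substitutions.
Codon 4 (AAG, Lys): 1 synonymous substitution.
Total: 3 + 1 + 3 + 1 = 8.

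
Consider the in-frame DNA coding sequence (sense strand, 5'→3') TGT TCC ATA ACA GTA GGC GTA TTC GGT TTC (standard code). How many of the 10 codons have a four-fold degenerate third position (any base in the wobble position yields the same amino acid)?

6

Codon 1 TGT (Cys): third position 2-fold.
Codon 2 TCC (Ser): third position 4-fold.
Codon 3 ATA (Ile): third position 3-fold.
Codon 4 ACA (Thr): third position 4-fold.
Codon 5 GTA (Val): third position 4-fold.
Codon 6 GGC (Gly): third position 4-fold.
Codon 7 GTA (Val): third position 4-fold.
Codon 8 TTC (Phe): third position 2-fold.
Codon 9 GGT (Gly): third position 4-fold.
Codon 10 TTC (Phe): third position 2-fold.
Four-fold degenerate third positions: 6.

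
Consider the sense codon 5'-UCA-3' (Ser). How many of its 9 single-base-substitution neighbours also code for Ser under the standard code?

3

Position 1: none → 0 synonymous.
Position 2: none → 0 synonymous.
Position 3: UCU, UCC, UCG → 3 synonymous.
Total: 0 + 0 + 3 = 3.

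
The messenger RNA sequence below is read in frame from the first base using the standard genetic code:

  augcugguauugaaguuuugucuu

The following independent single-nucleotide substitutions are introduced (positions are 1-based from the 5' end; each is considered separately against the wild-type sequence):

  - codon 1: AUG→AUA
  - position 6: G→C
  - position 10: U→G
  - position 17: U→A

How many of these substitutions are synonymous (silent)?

1

Codon 1: AUG (Met) → AUA (Ile) — missense.
Codon 2: CUG (Leu) → CUC (Leu) — synonymous.
Codon 4: UUG (Leu) → GUG (Val) — missense.
Codon 6: UUU (Phe) → UAU (Tyr) — missense.
Synonymous: 1 of 4.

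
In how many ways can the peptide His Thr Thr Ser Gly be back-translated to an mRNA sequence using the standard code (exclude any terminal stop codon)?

His: 2 codons.
Thr: 4 codons.
Thr: 4 codons.
Ser: 6 codons.
Gly: 4 codons.
2 × 4 × 4 × 6 × 4 = 768.

768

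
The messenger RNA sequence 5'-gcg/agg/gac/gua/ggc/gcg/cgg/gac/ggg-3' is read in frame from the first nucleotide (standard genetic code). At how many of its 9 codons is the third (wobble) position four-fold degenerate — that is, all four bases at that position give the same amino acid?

Codon 1 GCG (Ala): third position 4-fold.
Codon 2 AGG (Arg): third position 2-fold.
Codon 3 GAC (Asp): third position 2-fold.
Codon 4 GUA (Val): third position 4-fold.
Codon 5 GGC (Gly): third position 4-fold.
Codon 6 GCG (Ala): third position 4-fold.
Codon 7 CGG (Arg): third position 4-fold.
Codon 8 GAC (Asp): third position 2-fold.
Codon 9 GGG (Gly): third position 4-fold.
Four-fold degenerate third positions: 6.

6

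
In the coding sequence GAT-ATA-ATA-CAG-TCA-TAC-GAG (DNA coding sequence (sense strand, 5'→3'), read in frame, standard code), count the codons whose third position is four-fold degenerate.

1

Codon 1 GAT (Asp): third position 2-fold.
Codon 2 ATA (Ile): third position 3-fold.
Codon 3 ATA (Ile): third position 3-fold.
Codon 4 CAG (Gln): third position 2-fold.
Codon 5 TCA (Ser): third position 4-fold.
Codon 6 TAC (Tyr): third position 2-fold.
Codon 7 GAG (Glu): third position 2-fold.
Four-fold degenerate third positions: 1.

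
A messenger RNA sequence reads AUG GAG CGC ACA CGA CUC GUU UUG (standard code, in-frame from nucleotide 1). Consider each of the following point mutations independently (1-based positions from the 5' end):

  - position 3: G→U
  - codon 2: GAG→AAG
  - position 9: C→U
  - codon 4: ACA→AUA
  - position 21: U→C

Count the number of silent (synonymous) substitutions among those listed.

2

Codon 1: AUG (Met) → AUU (Ile) — missense.
Codon 2: GAG (Glu) → AAG (Lys) — missense.
Codon 3: CGC (Arg) → CGU (Arg) — synonymous.
Codon 4: ACA (Thr) → AUA (Ile) — missense.
Codon 7: GUU (Val) → GUC (Val) — synonymous.
Synonymous: 2 of 5.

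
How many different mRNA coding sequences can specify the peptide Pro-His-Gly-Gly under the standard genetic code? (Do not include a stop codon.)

Pro: 4 codons.
His: 2 codons.
Gly: 4 codons.
Gly: 4 codons.
4 × 2 × 4 × 4 = 128.

128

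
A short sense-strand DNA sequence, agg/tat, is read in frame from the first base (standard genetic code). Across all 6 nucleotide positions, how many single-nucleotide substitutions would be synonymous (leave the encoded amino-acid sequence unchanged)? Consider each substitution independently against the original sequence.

3

Codon 1 (AGG, Arg): 2 synonymous substitutions.
Codon 2 (TAT, Tyr): 1 synonymous substitution.
Total: 2 + 1 = 3.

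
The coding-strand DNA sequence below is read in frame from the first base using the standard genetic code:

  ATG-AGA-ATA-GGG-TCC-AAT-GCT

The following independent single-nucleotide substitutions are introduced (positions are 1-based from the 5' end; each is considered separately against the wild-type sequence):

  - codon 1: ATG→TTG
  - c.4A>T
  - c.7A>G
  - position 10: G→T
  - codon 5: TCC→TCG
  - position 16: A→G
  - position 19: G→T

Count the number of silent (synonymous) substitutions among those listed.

Codon 1: ATG (Met) → TTG (Leu) — missense.
Codon 2: AGA (Arg) → TGA (Stop) — nonsense.
Codon 3: ATA (Ile) → GTA (Val) — missense.
Codon 4: GGG (Gly) → TGG (Trp) — missense.
Codon 5: TCC (Ser) → TCG (Ser) — synonymous.
Codon 6: AAT (Asn) → GAT (Asp) — missense.
Codon 7: GCT (Ala) → TCT (Ser) — missense.
Synonymous: 1 of 7.

1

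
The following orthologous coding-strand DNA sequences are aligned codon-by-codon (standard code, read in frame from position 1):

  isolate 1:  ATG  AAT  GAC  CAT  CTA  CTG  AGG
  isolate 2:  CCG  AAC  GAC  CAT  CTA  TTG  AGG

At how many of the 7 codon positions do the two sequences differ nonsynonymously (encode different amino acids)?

1

Codon 1: ATG Met / CCG Pro — nonsynonymous.
Codon 2: AAT Asn / AAC Asn — synonymous.
Codon 3: GAC Asp / GAC Asp — identical.
Codon 4: CAT His / CAT His — identical.
Codon 5: CTA Leu / CTA Leu — identical.
Codon 6: CTG Leu / TTG Leu — synonymous.
Codon 7: AGG Arg / AGG Arg — identical.
Nonsynonymous differences: 1.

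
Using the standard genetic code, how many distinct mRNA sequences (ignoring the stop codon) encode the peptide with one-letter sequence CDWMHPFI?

Cys: 2 codons.
Asp: 2 codons.
Trp: 1 codon.
Met: 1 codon.
His: 2 codons.
Pro: 4 codons.
Phe: 2 codons.
Ile: 3 codons.
2 × 2 × 1 × 1 × 2 × 4 × 2 × 3 = 192.

192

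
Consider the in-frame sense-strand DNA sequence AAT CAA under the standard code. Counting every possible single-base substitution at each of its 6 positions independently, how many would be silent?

2

Codon 1 (AAT, Asn): 1 synonymous substitution.
Codon 2 (CAA, Gln): 1 synonymous substitution.
Total: 1 + 1 = 2.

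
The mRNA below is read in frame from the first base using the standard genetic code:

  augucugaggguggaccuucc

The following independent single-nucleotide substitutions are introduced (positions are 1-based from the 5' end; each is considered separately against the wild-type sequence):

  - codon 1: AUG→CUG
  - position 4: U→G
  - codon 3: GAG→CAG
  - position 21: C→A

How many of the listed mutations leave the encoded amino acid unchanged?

1

Codon 1: AUG (Met) → CUG (Leu) — missense.
Codon 2: UCU (Ser) → GCU (Ala) — missense.
Codon 3: GAG (Glu) → CAG (Gln) — missense.
Codon 7: UCC (Ser) → UCA (Ser) — synonymous.
Synonymous: 1 of 4.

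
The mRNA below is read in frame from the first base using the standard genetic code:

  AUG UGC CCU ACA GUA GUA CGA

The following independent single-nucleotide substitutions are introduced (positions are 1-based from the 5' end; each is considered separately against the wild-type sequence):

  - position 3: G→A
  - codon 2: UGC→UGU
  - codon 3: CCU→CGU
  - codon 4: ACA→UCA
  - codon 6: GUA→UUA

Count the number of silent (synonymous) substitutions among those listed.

1

Codon 1: AUG (Met) → AUA (Ile) — missense.
Codon 2: UGC (Cys) → UGU (Cys) — synonymous.
Codon 3: CCU (Pro) → CGU (Arg) — missense.
Codon 4: ACA (Thr) → UCA (Ser) — missense.
Codon 6: GUA (Val) → UUA (Leu) — missense.
Synonymous: 1 of 5.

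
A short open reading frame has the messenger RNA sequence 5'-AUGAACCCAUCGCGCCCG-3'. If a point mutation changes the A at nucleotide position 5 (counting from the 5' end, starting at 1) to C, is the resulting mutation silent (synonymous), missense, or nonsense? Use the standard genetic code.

missense

Position 5 falls in codon 2: AAC → Asn.
After the substitution the codon is ACC → Thr.
Asn ≠ Thr, so this is a missense mutation.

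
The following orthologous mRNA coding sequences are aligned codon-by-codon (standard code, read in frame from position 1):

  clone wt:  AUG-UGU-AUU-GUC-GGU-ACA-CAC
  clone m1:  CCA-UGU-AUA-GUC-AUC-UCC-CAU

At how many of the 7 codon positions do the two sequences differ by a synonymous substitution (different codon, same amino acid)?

2

Codon 1: AUG Met / CCA Pro — nonsynonymous.
Codon 2: UGU Cys / UGU Cys — identical.
Codon 3: AUU Ile / AUA Ile — synonymous.
Codon 4: GUC Val / GUC Val — identical.
Codon 5: GGU Gly / AUC Ile — nonsynonymous.
Codon 6: ACA Thr / UCC Ser — nonsynonymous.
Codon 7: CAC His / CAU His — synonymous.
Synonymous differences: 2.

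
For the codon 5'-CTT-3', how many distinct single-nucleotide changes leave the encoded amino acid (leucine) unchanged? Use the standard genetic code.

Position 1: none → 0 synonymous.
Position 2: none → 0 synonymous.
Position 3: CTC, CTA, CTG → 3 synonymous.
Total: 0 + 0 + 3 = 3.

3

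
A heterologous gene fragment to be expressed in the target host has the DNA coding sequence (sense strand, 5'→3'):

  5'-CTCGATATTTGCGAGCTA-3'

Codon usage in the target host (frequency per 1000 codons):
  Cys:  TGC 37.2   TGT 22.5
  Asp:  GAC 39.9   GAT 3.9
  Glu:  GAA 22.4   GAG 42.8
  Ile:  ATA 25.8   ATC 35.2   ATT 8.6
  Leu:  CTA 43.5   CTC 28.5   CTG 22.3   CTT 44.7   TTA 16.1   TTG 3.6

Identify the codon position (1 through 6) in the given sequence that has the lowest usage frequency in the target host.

2

Codon 1 CTC (Leu): 28.5 per 1000.
Codon 2 GAT (Asp): 3.9 per 1000.
Codon 3 ATT (Ile): 8.6 per 1000.
Codon 4 TGC (Cys): 37.2 per 1000.
Codon 5 GAG (Glu): 42.8 per 1000.
Codon 6 CTA (Leu): 43.5 per 1000.
Lowest frequency is 3.9 at codon 2.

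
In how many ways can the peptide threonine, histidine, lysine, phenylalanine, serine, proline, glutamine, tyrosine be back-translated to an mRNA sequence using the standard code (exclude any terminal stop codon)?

Thr: 4 codons.
His: 2 codons.
Lys: 2 codons.
Phe: 2 codons.
Ser: 6 codons.
Pro: 4 codons.
Gln: 2 codons.
Tyr: 2 codons.
4 × 2 × 2 × 2 × 6 × 4 × 2 × 2 = 3072.

3072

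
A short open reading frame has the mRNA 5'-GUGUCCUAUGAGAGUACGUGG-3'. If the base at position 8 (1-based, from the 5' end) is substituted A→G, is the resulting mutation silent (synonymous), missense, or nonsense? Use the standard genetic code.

Position 8 falls in codon 3: UAU → Tyr.
After the substitution the codon is UGU → Cys.
Tyr ≠ Cys, so this is a missense mutation.

missense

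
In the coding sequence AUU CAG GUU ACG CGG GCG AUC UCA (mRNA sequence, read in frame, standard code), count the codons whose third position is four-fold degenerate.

5

Codon 1 AUU (Ile): third position 3-fold.
Codon 2 CAG (Gln): third position 2-fold.
Codon 3 GUU (Val): third position 4-fold.
Codon 4 ACG (Thr): third position 4-fold.
Codon 5 CGG (Arg): third position 4-fold.
Codon 6 GCG (Ala): third position 4-fold.
Codon 7 AUC (Ile): third position 3-fold.
Codon 8 UCA (Ser): third position 4-fold.
Four-fold degenerate third positions: 5.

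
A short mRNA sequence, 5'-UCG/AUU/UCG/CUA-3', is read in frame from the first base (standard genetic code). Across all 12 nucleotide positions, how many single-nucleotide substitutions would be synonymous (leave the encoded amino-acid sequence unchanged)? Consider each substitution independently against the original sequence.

Codon 1 (UCG, Ser): 3 synonymous substitutions.
Codon 2 (AUU, Ile): 2 synonymous substitutions.
Codon 3 (UCG, Ser): 3 synonymous substitutions.
Codon 4 (CUA, Leu): 4 synonymous substitutions.
Total: 3 + 2 + 3 + 4 = 12.

12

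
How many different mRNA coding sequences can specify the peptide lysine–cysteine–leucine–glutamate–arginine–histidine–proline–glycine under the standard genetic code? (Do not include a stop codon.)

9216

Lys: 2 codons.
Cys: 2 codons.
Leu: 6 codons.
Glu: 2 codons.
Arg: 6 codons.
His: 2 codons.
Pro: 4 codons.
Gly: 4 codons.
2 × 2 × 6 × 2 × 6 × 2 × 4 × 4 = 9216.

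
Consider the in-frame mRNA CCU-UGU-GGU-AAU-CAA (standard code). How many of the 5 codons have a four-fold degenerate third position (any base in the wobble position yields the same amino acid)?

2

Codon 1 CCU (Pro): third position 4-fold.
Codon 2 UGU (Cys): third position 2-fold.
Codon 3 GGU (Gly): third position 4-fold.
Codon 4 AAU (Asn): third position 2-fold.
Codon 5 CAA (Gln): third position 2-fold.
Four-fold degenerate third positions: 2.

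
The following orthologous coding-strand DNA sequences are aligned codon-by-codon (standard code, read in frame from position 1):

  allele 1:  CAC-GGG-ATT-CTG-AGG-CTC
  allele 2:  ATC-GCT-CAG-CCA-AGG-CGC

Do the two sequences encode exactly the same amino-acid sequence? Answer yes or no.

no

Codon 1: CAC His / ATC Ile — nonsynonymous.
Codon 2: GGG Gly / GCT Ala — nonsynonymous.
Codon 3: ATT Ile / CAG Gln — nonsynonymous.
Codon 4: CTG Leu / CCA Pro — nonsynonymous.
Codon 5: AGG Arg / AGG Arg — identical.
Codon 6: CTC Leu / CGC Arg — nonsynonymous.
Nonsynonymous differences: 5 → different protein.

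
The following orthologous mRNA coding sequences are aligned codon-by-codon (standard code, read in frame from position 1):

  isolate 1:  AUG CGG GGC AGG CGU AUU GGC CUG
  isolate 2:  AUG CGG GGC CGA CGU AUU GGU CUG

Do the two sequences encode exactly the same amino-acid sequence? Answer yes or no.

Codon 1: AUG Met / AUG Met — identical.
Codon 2: CGG Arg / CGG Arg — identical.
Codon 3: GGC Gly / GGC Gly — identical.
Codon 4: AGG Arg / CGA Arg — synonymous.
Codon 5: CGU Arg / CGU Arg — identical.
Codon 6: AUU Ile / AUU Ile — identical.
Codon 7: GGC Gly / GGU Gly — synonymous.
Codon 8: CUG Leu / CUG Leu — identical.
Nonsynonymous differences: 0 → same protein.

yes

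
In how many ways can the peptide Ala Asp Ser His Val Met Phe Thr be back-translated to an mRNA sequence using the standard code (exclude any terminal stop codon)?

3072

Ala: 4 codons.
Asp: 2 codons.
Ser: 6 codons.
His: 2 codons.
Val: 4 codons.
Met: 1 codon.
Phe: 2 codons.
Thr: 4 codons.
4 × 2 × 6 × 2 × 4 × 1 × 2 × 4 = 3072.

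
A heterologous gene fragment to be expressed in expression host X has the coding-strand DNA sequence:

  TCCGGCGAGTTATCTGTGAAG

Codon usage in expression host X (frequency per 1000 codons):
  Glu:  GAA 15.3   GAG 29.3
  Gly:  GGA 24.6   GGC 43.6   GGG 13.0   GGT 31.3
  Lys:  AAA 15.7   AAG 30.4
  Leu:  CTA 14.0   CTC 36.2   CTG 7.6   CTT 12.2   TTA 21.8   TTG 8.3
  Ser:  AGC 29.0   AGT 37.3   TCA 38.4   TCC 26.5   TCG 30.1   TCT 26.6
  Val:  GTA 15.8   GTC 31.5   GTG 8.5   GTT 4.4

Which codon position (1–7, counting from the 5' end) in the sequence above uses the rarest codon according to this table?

Codon 1 TCC (Ser): 26.5 per 1000.
Codon 2 GGC (Gly): 43.6 per 1000.
Codon 3 GAG (Glu): 29.3 per 1000.
Codon 4 TTA (Leu): 21.8 per 1000.
Codon 5 TCT (Ser): 26.6 per 1000.
Codon 6 GTG (Val): 8.5 per 1000.
Codon 7 AAG (Lys): 30.4 per 1000.
Lowest frequency is 8.5 at codon 6.

6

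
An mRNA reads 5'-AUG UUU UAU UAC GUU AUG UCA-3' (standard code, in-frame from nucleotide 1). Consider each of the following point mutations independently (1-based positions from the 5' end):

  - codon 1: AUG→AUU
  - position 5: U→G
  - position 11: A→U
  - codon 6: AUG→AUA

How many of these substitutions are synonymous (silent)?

Codon 1: AUG (Met) → AUU (Ile) — missense.
Codon 2: UUU (Phe) → UGU (Cys) — missense.
Codon 4: UAC (Tyr) → UUC (Phe) — missense.
Codon 6: AUG (Met) → AUA (Ile) — missense.
Synonymous: 0 of 4.

0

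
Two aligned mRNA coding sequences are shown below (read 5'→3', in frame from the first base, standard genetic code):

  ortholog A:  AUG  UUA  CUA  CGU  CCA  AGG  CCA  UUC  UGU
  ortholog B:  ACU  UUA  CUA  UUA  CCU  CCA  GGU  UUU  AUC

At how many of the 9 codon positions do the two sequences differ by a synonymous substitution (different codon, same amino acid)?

Codon 1: AUG Met / ACU Thr — nonsynonymous.
Codon 2: UUA Leu / UUA Leu — identical.
Codon 3: CUA Leu / CUA Leu — identical.
Codon 4: CGU Arg / UUA Leu — nonsynonymous.
Codon 5: CCA Pro / CCU Pro — synonymous.
Codon 6: AGG Arg / CCA Pro — nonsynonymous.
Codon 7: CCA Pro / GGU Gly — nonsynonymous.
Codon 8: UUC Phe / UUU Phe — synonymous.
Codon 9: UGU Cys / AUC Ile — nonsynonymous.
Synonymous differences: 2.

2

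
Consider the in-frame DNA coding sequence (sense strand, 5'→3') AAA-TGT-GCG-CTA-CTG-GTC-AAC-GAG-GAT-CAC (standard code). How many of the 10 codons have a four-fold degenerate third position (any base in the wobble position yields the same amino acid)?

4

Codon 1 AAA (Lys): third position 2-fold.
Codon 2 TGT (Cys): third position 2-fold.
Codon 3 GCG (Ala): third position 4-fold.
Codon 4 CTA (Leu): third position 4-fold.
Codon 5 CTG (Leu): third position 4-fold.
Codon 6 GTC (Val): third position 4-fold.
Codon 7 AAC (Asn): third position 2-fold.
Codon 8 GAG (Glu): third position 2-fold.
Codon 9 GAT (Asp): third position 2-fold.
Codon 10 CAC (His): third position 2-fold.
Four-fold degenerate third positions: 4.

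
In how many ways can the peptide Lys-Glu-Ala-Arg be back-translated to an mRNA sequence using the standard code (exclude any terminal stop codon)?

Lys: 2 codons.
Glu: 2 codons.
Ala: 4 codons.
Arg: 6 codons.
2 × 2 × 4 × 6 = 96.

96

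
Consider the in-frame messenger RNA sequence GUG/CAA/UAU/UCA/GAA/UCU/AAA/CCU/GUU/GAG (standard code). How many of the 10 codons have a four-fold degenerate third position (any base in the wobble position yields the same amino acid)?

5

Codon 1 GUG (Val): third position 4-fold.
Codon 2 CAA (Gln): third position 2-fold.
Codon 3 UAU (Tyr): third position 2-fold.
Codon 4 UCA (Ser): third position 4-fold.
Codon 5 GAA (Glu): third position 2-fold.
Codon 6 UCU (Ser): third position 4-fold.
Codon 7 AAA (Lys): third position 2-fold.
Codon 8 CCU (Pro): third position 4-fold.
Codon 9 GUU (Val): third position 4-fold.
Codon 10 GAG (Glu): third position 2-fold.
Four-fold degenerate third positions: 5.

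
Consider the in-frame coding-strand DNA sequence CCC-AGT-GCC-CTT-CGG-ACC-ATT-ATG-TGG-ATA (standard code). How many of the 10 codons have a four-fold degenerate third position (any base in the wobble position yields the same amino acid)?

5

Codon 1 CCC (Pro): third position 4-fold.
Codon 2 AGT (Ser): third position 2-fold.
Codon 3 GCC (Ala): third position 4-fold.
Codon 4 CTT (Leu): third position 4-fold.
Codon 5 CGG (Arg): third position 4-fold.
Codon 6 ACC (Thr): third position 4-fold.
Codon 7 ATT (Ile): third position 3-fold.
Codon 8 ATG (Met): third position 1-fold.
Codon 9 TGG (Trp): third position 1-fold.
Codon 10 ATA (Ile): third position 3-fold.
Four-fold degenerate third positions: 5.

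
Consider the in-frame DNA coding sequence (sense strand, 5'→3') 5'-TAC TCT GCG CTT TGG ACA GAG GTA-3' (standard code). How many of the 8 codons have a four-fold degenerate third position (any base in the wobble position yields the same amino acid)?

Codon 1 TAC (Tyr): third position 2-fold.
Codon 2 TCT (Ser): third position 4-fold.
Codon 3 GCG (Ala): third position 4-fold.
Codon 4 CTT (Leu): third position 4-fold.
Codon 5 TGG (Trp): third position 1-fold.
Codon 6 ACA (Thr): third position 4-fold.
Codon 7 GAG (Glu): third position 2-fold.
Codon 8 GTA (Val): third position 4-fold.
Four-fold degenerate third positions: 5.

5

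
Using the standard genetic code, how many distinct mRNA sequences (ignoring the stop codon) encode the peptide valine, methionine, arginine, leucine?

Val: 4 codons.
Met: 1 codon.
Arg: 6 codons.
Leu: 6 codons.
4 × 1 × 6 × 6 = 144.

144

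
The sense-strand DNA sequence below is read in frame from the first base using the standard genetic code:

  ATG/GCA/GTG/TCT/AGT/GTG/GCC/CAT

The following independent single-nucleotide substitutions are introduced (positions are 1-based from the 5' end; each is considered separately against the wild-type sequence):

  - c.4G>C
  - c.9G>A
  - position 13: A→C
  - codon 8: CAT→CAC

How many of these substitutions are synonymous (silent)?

2

Codon 2: GCA (Ala) → CCA (Pro) — missense.
Codon 3: GTG (Val) → GTA (Val) — synonymous.
Codon 5: AGT (Ser) → CGT (Arg) — missense.
Codon 8: CAT (His) → CAC (His) — synonymous.
Synonymous: 2 of 4.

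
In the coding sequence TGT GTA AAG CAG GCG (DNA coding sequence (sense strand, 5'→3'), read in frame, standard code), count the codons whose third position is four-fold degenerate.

Codon 1 TGT (Cys): third position 2-fold.
Codon 2 GTA (Val): third position 4-fold.
Codon 3 AAG (Lys): third position 2-fold.
Codon 4 CAG (Gln): third position 2-fold.
Codon 5 GCG (Ala): third position 4-fold.
Four-fold degenerate third positions: 2.

2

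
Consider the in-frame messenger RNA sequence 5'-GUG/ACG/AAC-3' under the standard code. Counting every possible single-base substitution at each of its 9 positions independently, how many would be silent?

Codon 1 (GUG, Val): 3 synonymous substitutions.
Codon 2 (ACG, Thr): 3 synonymous substitutions.
Codon 3 (AAC, Asn): 1 synonymous substitution.
Total: 3 + 3 + 1 = 7.

7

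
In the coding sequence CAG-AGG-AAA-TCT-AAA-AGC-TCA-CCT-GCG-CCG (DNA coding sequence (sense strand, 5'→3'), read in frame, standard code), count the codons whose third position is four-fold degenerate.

5

Codon 1 CAG (Gln): third position 2-fold.
Codon 2 AGG (Arg): third position 2-fold.
Codon 3 AAA (Lys): third position 2-fold.
Codon 4 TCT (Ser): third position 4-fold.
Codon 5 AAA (Lys): third position 2-fold.
Codon 6 AGC (Ser): third position 2-fold.
Codon 7 TCA (Ser): third position 4-fold.
Codon 8 CCT (Pro): third position 4-fold.
Codon 9 GCG (Ala): third position 4-fold.
Codon 10 CCG (Pro): third position 4-fold.
Four-fold degenerate third positions: 5.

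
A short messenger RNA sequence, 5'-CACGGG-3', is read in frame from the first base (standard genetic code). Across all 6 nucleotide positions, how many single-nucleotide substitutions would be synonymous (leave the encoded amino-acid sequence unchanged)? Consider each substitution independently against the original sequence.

Codon 1 (CAC, His): 1 synonymous substitution.
Codon 2 (GGG, Gly): 3 synonymous substitutions.
Total: 1 + 3 = 4.

4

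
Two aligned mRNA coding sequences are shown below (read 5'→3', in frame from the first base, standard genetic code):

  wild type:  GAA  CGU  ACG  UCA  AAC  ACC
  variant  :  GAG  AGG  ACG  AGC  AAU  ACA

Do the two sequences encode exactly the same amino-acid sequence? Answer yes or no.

yes

Codon 1: GAA Glu / GAG Glu — synonymous.
Codon 2: CGU Arg / AGG Arg — synonymous.
Codon 3: ACG Thr / ACG Thr — identical.
Codon 4: UCA Ser / AGC Ser — synonymous.
Codon 5: AAC Asn / AAU Asn — synonymous.
Codon 6: ACC Thr / ACA Thr — synonymous.
Nonsynonymous differences: 0 → same protein.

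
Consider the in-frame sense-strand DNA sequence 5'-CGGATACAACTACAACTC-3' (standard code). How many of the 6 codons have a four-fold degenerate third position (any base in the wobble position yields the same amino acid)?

Codon 1 CGG (Arg): third position 4-fold.
Codon 2 ATA (Ile): third position 3-fold.
Codon 3 CAA (Gln): third position 2-fold.
Codon 4 CTA (Leu): third position 4-fold.
Codon 5 CAA (Gln): third position 2-fold.
Codon 6 CTC (Leu): third position 4-fold.
Four-fold degenerate third positions: 3.

3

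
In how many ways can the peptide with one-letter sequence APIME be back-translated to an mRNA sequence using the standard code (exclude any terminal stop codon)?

96

Ala: 4 codons.
Pro: 4 codons.
Ile: 3 codons.
Met: 1 codon.
Glu: 2 codons.
4 × 4 × 3 × 1 × 2 = 96.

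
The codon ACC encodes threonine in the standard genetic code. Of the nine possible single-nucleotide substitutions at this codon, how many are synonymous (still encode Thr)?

3

Position 1: none → 0 synonymous.
Position 2: none → 0 synonymous.
Position 3: ACU, ACA, ACG → 3 synonymous.
Total: 0 + 0 + 3 = 3.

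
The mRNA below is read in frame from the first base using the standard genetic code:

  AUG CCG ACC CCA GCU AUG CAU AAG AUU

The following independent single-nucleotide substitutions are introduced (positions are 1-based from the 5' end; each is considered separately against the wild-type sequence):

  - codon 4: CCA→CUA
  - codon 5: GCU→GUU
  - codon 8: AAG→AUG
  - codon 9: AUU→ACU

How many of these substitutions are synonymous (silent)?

0

Codon 4: CCA (Pro) → CUA (Leu) — missense.
Codon 5: GCU (Ala) → GUU (Val) — missense.
Codon 8: AAG (Lys) → AUG (Met) — missense.
Codon 9: AUU (Ile) → ACU (Thr) — missense.
Synonymous: 0 of 4.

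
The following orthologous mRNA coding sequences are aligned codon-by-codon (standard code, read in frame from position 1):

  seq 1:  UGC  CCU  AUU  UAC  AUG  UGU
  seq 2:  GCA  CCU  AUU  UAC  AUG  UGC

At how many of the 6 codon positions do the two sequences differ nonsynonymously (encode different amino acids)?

Codon 1: UGC Cys / GCA Ala — nonsynonymous.
Codon 2: CCU Pro / CCU Pro — identical.
Codon 3: AUU Ile / AUU Ile — identical.
Codon 4: UAC Tyr / UAC Tyr — identical.
Codon 5: AUG Met / AUG Met — identical.
Codon 6: UGU Cys / UGC Cys — synonymous.
Nonsynonymous differences: 1.

1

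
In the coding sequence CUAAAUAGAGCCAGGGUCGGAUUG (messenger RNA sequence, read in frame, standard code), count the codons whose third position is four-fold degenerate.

4

Codon 1 CUA (Leu): third position 4-fold.
Codon 2 AAU (Asn): third position 2-fold.
Codon 3 AGA (Arg): third position 2-fold.
Codon 4 GCC (Ala): third position 4-fold.
Codon 5 AGG (Arg): third position 2-fold.
Codon 6 GUC (Val): third position 4-fold.
Codon 7 GGA (Gly): third position 4-fold.
Codon 8 UUG (Leu): third position 2-fold.
Four-fold degenerate third positions: 4.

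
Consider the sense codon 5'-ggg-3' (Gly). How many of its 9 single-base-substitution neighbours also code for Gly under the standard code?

3

Position 1: none → 0 synonymous.
Position 2: none → 0 synonymous.
Position 3: GGT, GGC, GGA → 3 synonymous.
Total: 0 + 0 + 3 = 3.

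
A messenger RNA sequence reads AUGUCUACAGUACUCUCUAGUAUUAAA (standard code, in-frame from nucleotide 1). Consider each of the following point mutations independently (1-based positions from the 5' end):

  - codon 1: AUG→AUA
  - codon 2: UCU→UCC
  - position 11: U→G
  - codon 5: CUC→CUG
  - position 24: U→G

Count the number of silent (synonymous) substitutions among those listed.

Codon 1: AUG (Met) → AUA (Ile) — missense.
Codon 2: UCU (Ser) → UCC (Ser) — synonymous.
Codon 4: GUA (Val) → GGA (Gly) — missense.
Codon 5: CUC (Leu) → CUG (Leu) — synonymous.
Codon 8: AUU (Ile) → AUG (Met) — missense.
Synonymous: 2 of 5.

2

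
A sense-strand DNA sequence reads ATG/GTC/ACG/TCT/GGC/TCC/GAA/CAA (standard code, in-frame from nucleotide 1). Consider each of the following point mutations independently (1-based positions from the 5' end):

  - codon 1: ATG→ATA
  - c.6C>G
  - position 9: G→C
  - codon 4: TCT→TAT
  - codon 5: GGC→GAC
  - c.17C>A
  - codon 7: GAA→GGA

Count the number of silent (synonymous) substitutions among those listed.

Codon 1: ATG (Met) → ATA (Ile) — missense.
Codon 2: GTC (Val) → GTG (Val) — synonymous.
Codon 3: ACG (Thr) → ACC (Thr) — synonymous.
Codon 4: TCT (Ser) → TAT (Tyr) — missense.
Codon 5: GGC (Gly) → GAC (Asp) — missense.
Codon 6: TCC (Ser) → TAC (Tyr) — missense.
Codon 7: GAA (Glu) → GGA (Gly) — missense.
Synonymous: 2 of 7.

2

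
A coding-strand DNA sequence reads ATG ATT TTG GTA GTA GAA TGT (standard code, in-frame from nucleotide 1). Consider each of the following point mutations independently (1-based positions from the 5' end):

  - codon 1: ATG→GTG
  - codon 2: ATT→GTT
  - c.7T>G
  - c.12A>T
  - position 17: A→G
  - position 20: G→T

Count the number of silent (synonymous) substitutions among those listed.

1

Codon 1: ATG (Met) → GTG (Val) — missense.
Codon 2: ATT (Ile) → GTT (Val) — missense.
Codon 3: TTG (Leu) → GTG (Val) — missense.
Codon 4: GTA (Val) → GTT (Val) — synonymous.
Codon 6: GAA (Glu) → GGA (Gly) — missense.
Codon 7: TGT (Cys) → TTT (Phe) — missense.
Synonymous: 1 of 6.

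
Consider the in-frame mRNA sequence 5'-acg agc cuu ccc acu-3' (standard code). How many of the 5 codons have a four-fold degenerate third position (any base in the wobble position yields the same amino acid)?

4

Codon 1 ACG (Thr): third position 4-fold.
Codon 2 AGC (Ser): third position 2-fold.
Codon 3 CUU (Leu): third position 4-fold.
Codon 4 CCC (Pro): third position 4-fold.
Codon 5 ACU (Thr): third position 4-fold.
Four-fold degenerate third positions: 4.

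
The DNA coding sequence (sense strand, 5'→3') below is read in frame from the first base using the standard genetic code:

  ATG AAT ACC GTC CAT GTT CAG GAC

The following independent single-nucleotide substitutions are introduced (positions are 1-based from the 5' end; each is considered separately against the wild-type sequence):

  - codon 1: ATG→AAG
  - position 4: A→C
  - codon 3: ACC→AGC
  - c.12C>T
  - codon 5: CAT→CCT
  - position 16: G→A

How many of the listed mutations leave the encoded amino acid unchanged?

1

Codon 1: ATG (Met) → AAG (Lys) — missense.
Codon 2: AAT (Asn) → CAT (His) — missense.
Codon 3: ACC (Thr) → AGC (Ser) — missense.
Codon 4: GTC (Val) → GTT (Val) — synonymous.
Codon 5: CAT (His) → CCT (Pro) — missense.
Codon 6: GTT (Val) → ATT (Ile) — missense.
Synonymous: 1 of 6.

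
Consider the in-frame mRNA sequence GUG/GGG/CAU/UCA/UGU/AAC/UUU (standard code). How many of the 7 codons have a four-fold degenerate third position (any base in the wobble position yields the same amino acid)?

3

Codon 1 GUG (Val): third position 4-fold.
Codon 2 GGG (Gly): third position 4-fold.
Codon 3 CAU (His): third position 2-fold.
Codon 4 UCA (Ser): third position 4-fold.
Codon 5 UGU (Cys): third position 2-fold.
Codon 6 AAC (Asn): third position 2-fold.
Codon 7 UUU (Phe): third position 2-fold.
Four-fold degenerate third positions: 3.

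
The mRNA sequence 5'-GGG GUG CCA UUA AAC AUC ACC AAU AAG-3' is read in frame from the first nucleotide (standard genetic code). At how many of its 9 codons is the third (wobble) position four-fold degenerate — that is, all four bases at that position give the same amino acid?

Codon 1 GGG (Gly): third position 4-fold.
Codon 2 GUG (Val): third position 4-fold.
Codon 3 CCA (Pro): third position 4-fold.
Codon 4 UUA (Leu): third position 2-fold.
Codon 5 AAC (Asn): third position 2-fold.
Codon 6 AUC (Ile): third position 3-fold.
Codon 7 ACC (Thr): third position 4-fold.
Codon 8 AAU (Asn): third position 2-fold.
Codon 9 AAG (Lys): third position 2-fold.
Four-fold degenerate third positions: 4.

4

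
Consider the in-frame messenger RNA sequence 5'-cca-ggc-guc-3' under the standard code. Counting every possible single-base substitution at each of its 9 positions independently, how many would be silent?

Codon 1 (CCA, Pro): 3 synonymous substitutions.
Codon 2 (GGC, Gly): 3 synonymous substitutions.
Codon 3 (GUC, Val): 3 synonymous substitutions.
Total: 3 + 3 + 3 = 9.

9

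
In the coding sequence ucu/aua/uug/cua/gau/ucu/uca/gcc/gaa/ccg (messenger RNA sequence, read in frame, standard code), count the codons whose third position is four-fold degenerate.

Codon 1 UCU (Ser): third position 4-fold.
Codon 2 AUA (Ile): third position 3-fold.
Codon 3 UUG (Leu): third position 2-fold.
Codon 4 CUA (Leu): third position 4-fold.
Codon 5 GAU (Asp): third position 2-fold.
Codon 6 UCU (Ser): third position 4-fold.
Codon 7 UCA (Ser): third position 4-fold.
Codon 8 GCC (Ala): third position 4-fold.
Codon 9 GAA (Glu): third position 2-fold.
Codon 10 CCG (Pro): third position 4-fold.
Four-fold degenerate third positions: 6.

6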